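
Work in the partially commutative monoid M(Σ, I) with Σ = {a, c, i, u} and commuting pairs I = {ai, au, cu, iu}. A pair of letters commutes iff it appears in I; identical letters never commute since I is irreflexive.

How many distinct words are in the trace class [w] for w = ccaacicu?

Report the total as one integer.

#0=c has no predecessor
#1=c depends on [0:c]
#2=a depends on [1:c]
#3=a depends on [2:a]
#4=c depends on [3:a]
#5=i depends on [4:c]
#6=c depends on [5:i]
#7=u has no predecessor
sources: [0:c, 7:u]
N(rest) = Σ N(rest − s) over sources s of rest; N(one piece) = 1:
  size 1 → [6]=1  [7]=1
  size 2 → [5,6]=1  [6,7]=2
  size 3 → [4,5,6]=1  [5,6,7]=3
  size 4 → [3,4,5,6]=1  [4,5,6,7]=4
  size 5 → [2,3,4,5,6]=1  [3,4,5,6,7]=5
  size 6 → [1,2,3,4,5,6]=1  [2,3,4,5,6,7]=6
  first=0(c) contributes 7
  first=7(u) contributes 1
|[w]| = 8

8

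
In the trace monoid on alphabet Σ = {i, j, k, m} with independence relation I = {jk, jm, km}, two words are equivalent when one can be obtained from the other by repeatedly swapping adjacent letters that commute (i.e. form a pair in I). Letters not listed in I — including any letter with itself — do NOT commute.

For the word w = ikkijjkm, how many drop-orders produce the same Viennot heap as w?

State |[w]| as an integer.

12

0(i) covers ∅
1(k) covers 0:i
2(k) covers 1:k
3(i) covers 2:k
4(j) covers 3:i
5(j) covers 4:j
6(k) covers 3:i
7(m) covers 3:i
floor of heap: 0:i
completions by unplaced set U, small U first (add the entries for U minus each lowest piece of U):
  |U|=1: {5}:1  {6}:1  {7}:1
  |U|=2: {4,5}:1  {5,6}:2  {5,7}:2  {6,7}:2
  |U|=3: {4,5,6}:3  {4,5,7}:3  {5,6,7}:6
  |U|=4: {4,5,6,7}:12
  |U|=5: {3,4,5,6,7}:12
  |U|=6: {2,3,4,5,6,7}:12
  start at 0(i): 12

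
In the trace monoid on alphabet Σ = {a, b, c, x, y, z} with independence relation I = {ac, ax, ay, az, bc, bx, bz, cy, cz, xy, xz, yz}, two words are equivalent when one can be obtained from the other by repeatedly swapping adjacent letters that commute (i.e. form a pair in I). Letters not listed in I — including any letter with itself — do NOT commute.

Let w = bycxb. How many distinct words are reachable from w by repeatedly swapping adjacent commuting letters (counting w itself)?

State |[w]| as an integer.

10

piece 0:b — minimal
piece 1:y rests on {0:b}
piece 2:c — minimal
piece 3:x rests on {2:c}
piece 4:b rests on {1:y}
minimal pieces: {0:b, 2:c}
ways to finish when only these pieces remain (= sum over removing one remaining piece with nothing left below it):
  1 left: {3}→1  {4}→1
  2 left: {1,4}→1  {2,3}→1  {3,4}→2
  3 left: {0,1,4}→1  {1,3,4}→3  {2,3,4}→3
  placing 0:b first → 6 extensions
  placing 2:c first → 4 extensions
total linear extensions = 10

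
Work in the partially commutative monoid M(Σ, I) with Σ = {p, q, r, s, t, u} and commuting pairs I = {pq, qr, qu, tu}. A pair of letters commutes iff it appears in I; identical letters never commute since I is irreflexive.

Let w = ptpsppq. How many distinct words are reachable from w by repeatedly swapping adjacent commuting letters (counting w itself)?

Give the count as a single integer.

3

0(p) covers ∅
1(t) covers 0:p
2(p) covers 1:t
3(s) covers 2:p
4(p) covers 3:s
5(p) covers 4:p
6(q) covers 3:s
floor of heap: 0:p
completions by unplaced set U, small U first (add the entries for U minus each lowest piece of U):
  |U|=1: {5}:1  {6}:1
  |U|=2: {4,5}:1  {5,6}:2
  |U|=3: {4,5,6}:3
  |U|=4: {3,4,5,6}:3
  |U|=5: {2,3,4,5,6}:3
  start at 0(p): 3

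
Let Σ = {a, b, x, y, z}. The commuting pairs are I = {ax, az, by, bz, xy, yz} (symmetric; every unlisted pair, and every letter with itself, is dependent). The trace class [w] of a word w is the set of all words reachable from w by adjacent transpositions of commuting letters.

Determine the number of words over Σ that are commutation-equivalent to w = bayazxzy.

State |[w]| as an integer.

drop 0:b onto floor
drop 1:a onto {0:b}
drop 2:y onto {1:a}
drop 3:a onto {2:y}
drop 4:z onto floor
drop 5:x onto {0:b, 4:z}
drop 6:z onto {5:x}
drop 7:y onto {3:a}
ground layer = {0:b, 4:z}
drop-orders for the pieces not yet dropped (sum over which currently-grounded one goes next):
  1 to go: {6} 1  {7} 1
  2 to go: {3,7} 1  {5,6} 1  {6,7} 2
  3 to go: {2,3,7} 1  {3,6,7} 3  {4,5,6} 1  {5,6,7} 3
  4 to go: {1,2,3,7} 1  {2,3,6,7} 4  {3,5,6,7} 6  {4,5,6,7} 4
  5 to go: {1,2,3,6,7} 5  {2,3,5,6,7} 10  {3,4,5,6,7} 10
  6 to go: {1,2,3,5,6,7} 15  {2,3,4,5,6,7} 20
  if 0:b drops first: 35 orders
  if 4:z drops first: 15 orders
heap linearizations: 50

50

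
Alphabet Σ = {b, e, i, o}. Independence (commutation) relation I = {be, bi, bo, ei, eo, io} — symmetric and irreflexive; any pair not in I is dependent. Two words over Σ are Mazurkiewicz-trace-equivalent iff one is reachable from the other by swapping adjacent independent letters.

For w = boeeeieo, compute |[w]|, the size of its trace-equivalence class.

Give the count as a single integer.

840

piece 0:b — minimal
piece 1:o — minimal
piece 2:e — minimal
piece 3:e rests on {2:e}
piece 4:e rests on {3:e}
piece 5:i — minimal
piece 6:e rests on {4:e}
piece 7:o rests on {1:o}
minimal pieces: {0:b, 1:o, 2:e, 5:i}
ways to finish when only these pieces remain (= sum over removing one remaining piece with nothing left below it):
  1 left: {0}→1  {5}→1  {6}→1  {7}→1
  2 left: {0,5}→2  {0,6}→2  {0,7}→2  {1,7}→1  {4,6}→1  {5,6}→2  {5,7}→2  {6,7}→2
  3 left: {0,1,7}→3  {0,4,6}→3  {0,5,6}→6  {0,5,7}→6  {0,6,7}→6  {1,5,7}→3  {1,6,7}→3  {3,4,6}→1  {4,5,6}→3  {4,6,7}→3  {5,6,7}→6
  4 left: {0,1,5,7}→12  {0,1,6,7}→12  {0,3,4,6}→4  {0,4,5,6}→12  {0,4,6,7}→12  {0,5,6,7}→24  {1,4,6,7}→6  {1,5,6,7}→12  {2,3,4,6}→1  {3,4,5,6}→4  {3,4,6,7}→4  {4,5,6,7}→12
  5 left: {0,1,4,6,7}→30  {0,1,5,6,7}→60  {0,2,3,4,6}→5  {0,3,4,5,6}→20  {0,3,4,6,7}→20  {0,4,5,6,7}→60  {1,3,4,6,7}→10  {1,4,5,6,7}→30  {2,3,4,5,6}→5  {2,3,4,6,7}→5  {3,4,5,6,7}→20
  6 left: {0,1,3,4,6,7}→60  {0,1,4,5,6,7}→180  {0,2,3,4,5,6}→30  {0,2,3,4,6,7}→30  {0,3,4,5,6,7}→120  {1,2,3,4,6,7}→15  {1,3,4,5,6,7}→60  {2,3,4,5,6,7}→30
  placing 0:b first → 105 extensions
  placing 1:o first → 210 extensions
  placing 2:e first → 420 extensions
  placing 5:i first → 105 extensions
total linear extensions = 840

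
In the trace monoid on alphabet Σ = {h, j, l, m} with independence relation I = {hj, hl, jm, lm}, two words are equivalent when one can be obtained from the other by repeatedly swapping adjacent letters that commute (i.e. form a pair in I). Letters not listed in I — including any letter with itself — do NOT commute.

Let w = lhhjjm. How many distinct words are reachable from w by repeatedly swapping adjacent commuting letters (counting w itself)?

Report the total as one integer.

drop 0:l onto floor
drop 1:h onto floor
drop 2:h onto {1:h}
drop 3:j onto {0:l}
drop 4:j onto {3:j}
drop 5:m onto {2:h}
ground layer = {0:l, 1:h}
drop-orders for the pieces not yet dropped (sum over which currently-grounded one goes next):
  1 to go: {4} 1  {5} 1
  2 to go: {2,5} 1  {3,4} 1  {4,5} 2
  3 to go: {0,3,4} 1  {1,2,5} 1  {2,4,5} 3  {3,4,5} 3
  4 to go: {0,3,4,5} 4  {1,2,4,5} 4  {2,3,4,5} 6
  if 0:l drops first: 10 orders
  if 1:h drops first: 10 orders
heap linearizations: 20

20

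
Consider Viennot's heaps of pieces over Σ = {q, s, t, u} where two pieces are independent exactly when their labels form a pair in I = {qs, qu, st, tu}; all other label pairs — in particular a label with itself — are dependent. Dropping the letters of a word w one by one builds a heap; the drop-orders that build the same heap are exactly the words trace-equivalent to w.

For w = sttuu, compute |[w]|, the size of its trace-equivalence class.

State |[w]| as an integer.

#0=s has no predecessor
#1=t has no predecessor
#2=t depends on [1:t]
#3=u depends on [0:s]
#4=u depends on [3:u]
sources: [0:s, 1:t]
N(rest) = Σ N(rest − s) over sources s of rest; N(one piece) = 1:
  size 1 → [2]=1  [4]=1
  size 2 → [1,2]=1  [2,4]=2  [3,4]=1
  size 3 → [0,3,4]=1  [1,2,4]=3  [2,3,4]=3
  first=0(s) contributes 6
  first=1(t) contributes 4
|[w]| = 10

10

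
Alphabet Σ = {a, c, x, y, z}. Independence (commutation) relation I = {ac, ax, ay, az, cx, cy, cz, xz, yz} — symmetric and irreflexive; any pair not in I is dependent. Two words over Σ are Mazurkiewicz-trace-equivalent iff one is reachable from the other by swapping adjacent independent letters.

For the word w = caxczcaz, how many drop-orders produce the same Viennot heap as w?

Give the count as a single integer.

drop 0:c onto floor
drop 1:a onto floor
drop 2:x onto floor
drop 3:c onto {0:c}
drop 4:z onto floor
drop 5:c onto {3:c}
drop 6:a onto {1:a}
drop 7:z onto {4:z}
ground layer = {0:c, 1:a, 2:x, 4:z}
drop-orders for the pieces not yet dropped (sum over which currently-grounded one goes next):
  1 to go: {2} 1  {5} 1  {6} 1  {7} 1
  2 to go: {1,6} 1  {2,5} 2  {2,6} 2  {2,7} 2  {3,5} 1  {4,7} 1  {5,6} 2  {5,7} 2  {6,7} 2
  3 to go: {0,3,5} 1  {1,2,6} 3  {1,5,6} 3  {1,6,7} 3  {2,3,5} 3  {2,4,7} 3  {2,5,6} 6  {2,5,7} 6  {2,6,7} 6  {3,5,6} 3  {3,5,7} 3  {4,5,7} 3  {4,6,7} 3  {5,6,7} 6
  4 to go: {0,2,3,5} 4  {0,3,5,6} 4  {0,3,5,7} 4  {1,2,5,6} 12  {1,2,6,7} 12  {1,3,5,6} 6  {1,4,6,7} 6  {1,5,6,7} 12  {2,3,5,6} 12  {2,3,5,7} 12  {2,4,5,7} 12  {2,4,6,7} 12  {2,5,6,7} 24  {3,4,5,7} 6  {3,5,6,7} 12  {4,5,6,7} 12
  5 to go: {0,1,3,5,6} 10  {0,2,3,5,6} 20  {0,2,3,5,7} 20  {0,3,4,5,7} 10  {0,3,5,6,7} 20  {1,2,3,5,6} 30  {1,2,4,6,7} 30  {1,2,5,6,7} 60  {1,3,5,6,7} 30  {1,4,5,6,7} 30  {2,3,4,5,7} 30  {2,3,5,6,7} 60  {2,4,5,6,7} 60  {3,4,5,6,7} 30
  6 to go: {0,1,2,3,5,6} 60  {0,1,3,5,6,7} 60  {0,2,3,4,5,7} 60  {0,2,3,5,6,7} 120  {0,3,4,5,6,7} 60  {1,2,3,5,6,7} 180  {1,2,4,5,6,7} 180  {1,3,4,5,6,7} 90  {2,3,4,5,6,7} 180
  if 0:c drops first: 630 orders
  if 1:a drops first: 420 orders
  if 2:x drops first: 210 orders
  if 4:z drops first: 420 orders
heap linearizations: 1680

1680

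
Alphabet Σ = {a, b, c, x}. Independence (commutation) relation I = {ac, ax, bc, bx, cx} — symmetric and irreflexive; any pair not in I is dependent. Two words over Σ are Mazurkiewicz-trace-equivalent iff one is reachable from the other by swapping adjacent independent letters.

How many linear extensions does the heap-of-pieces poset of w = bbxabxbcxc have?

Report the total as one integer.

2520

#0=b has no predecessor
#1=b depends on [0:b]
#2=x has no predecessor
#3=a depends on [1:b]
#4=b depends on [3:a]
#5=x depends on [2:x]
#6=b depends on [4:b]
#7=c has no predecessor
#8=x depends on [5:x]
#9=c depends on [7:c]
sources: [0:b, 2:x, 7:c]
N(rest) = Σ N(rest − s) over sources s of rest; N(one piece) = 1:
  size 1 → [6]=1  [8]=1  [9]=1
  size 2 → [4,6]=1  [5,8]=1  [6,8]=2  [6,9]=2  [7,9]=1  [8,9]=2
  size 3 → [2,5,8]=1  [3,4,6]=1  [4,6,8]=3  [4,6,9]=3  [5,6,8]=3  [5,8,9]=3  [6,7,9]=3  [6,8,9]=6  [7,8,9]=3
  size 4 → [1,3,4,6]=1  [2,5,6,8]=4  [2,5,8,9]=4  [3,4,6,8]=4  [3,4,6,9]=4  [4,5,6,8]=6  [4,6,7,9]=6  [4,6,8,9]=12  [5,6,8,9]=12  [5,7,8,9]=6  [6,7,8,9]=12
  size 5 → [0,1,3,4,6]=1  [1,3,4,6,8]=5  [1,3,4,6,9]=5  [2,4,5,6,8]=10  [2,5,6,8,9]=20  [2,5,7,8,9]=10  [3,4,5,6,8]=10  [3,4,6,7,9]=10  [3,4,6,8,9]=20  [4,5,6,8,9]=30  [4,6,7,8,9]=30  [5,6,7,8,9]=30
  size 6 → [0,1,3,4,6,8]=6  [0,1,3,4,6,9]=6  [1,3,4,5,6,8]=15  [1,3,4,6,7,9]=15  [1,3,4,6,8,9]=30  [2,3,4,5,6,8]=20  [2,4,5,6,8,9]=60  [2,5,6,7,8,9]=60  [3,4,5,6,8,9]=60  [3,4,6,7,8,9]=60  [4,5,6,7,8,9]=90
  size 7 → [0,1,3,4,5,6,8]=21  [0,1,3,4,6,7,9]=21  [0,1,3,4,6,8,9]=42  [1,2,3,4,5,6,8]=35  [1,3,4,5,6,8,9]=105  [1,3,4,6,7,8,9]=105  [2,3,4,5,6,8,9]=140  [2,4,5,6,7,8,9]=210  [3,4,5,6,7,8,9]=210
  size 8 → [0,1,2,3,4,5,6,8]=56  [0,1,3,4,5,6,8,9]=168  [0,1,3,4,6,7,8,9]=168  [1,2,3,4,5,6,8,9]=280  [1,3,4,5,6,7,8,9]=420  [2,3,4,5,6,7,8,9]=560
  first=0(b) contributes 1260
  first=2(x) contributes 756
  first=7(c) contributes 504
|[w]| = 2520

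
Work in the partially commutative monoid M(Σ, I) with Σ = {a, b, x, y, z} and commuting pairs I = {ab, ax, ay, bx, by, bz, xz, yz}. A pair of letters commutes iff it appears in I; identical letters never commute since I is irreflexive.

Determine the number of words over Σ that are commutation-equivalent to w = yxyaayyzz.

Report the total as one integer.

126

#0=y has no predecessor
#1=x depends on [0:y]
#2=y depends on [1:x]
#3=a has no predecessor
#4=a depends on [3:a]
#5=y depends on [2:y]
#6=y depends on [5:y]
#7=z depends on [4:a]
#8=z depends on [7:z]
sources: [0:y, 3:a]
N(rest) = Σ N(rest − s) over sources s of rest; N(one piece) = 1:
  size 1 → [6]=1  [8]=1
  size 2 → [5,6]=1  [6,8]=2  [7,8]=1
  size 3 → [2,5,6]=1  [4,7,8]=1  [5,6,8]=3  [6,7,8]=3
  size 4 → [1,2,5,6]=1  [2,5,6,8]=4  [3,4,7,8]=1  [4,6,7,8]=4  [5,6,7,8]=6
  size 5 → [0,1,2,5,6]=1  [1,2,5,6,8]=5  [2,5,6,7,8]=10  [3,4,6,7,8]=5  [4,5,6,7,8]=10
  size 6 → [0,1,2,5,6,8]=6  [1,2,5,6,7,8]=15  [2,4,5,6,7,8]=20  [3,4,5,6,7,8]=15
  size 7 → [0,1,2,5,6,7,8]=21  [1,2,4,5,6,7,8]=35  [2,3,4,5,6,7,8]=35
  first=0(y) contributes 70
  first=3(a) contributes 56
|[w]| = 126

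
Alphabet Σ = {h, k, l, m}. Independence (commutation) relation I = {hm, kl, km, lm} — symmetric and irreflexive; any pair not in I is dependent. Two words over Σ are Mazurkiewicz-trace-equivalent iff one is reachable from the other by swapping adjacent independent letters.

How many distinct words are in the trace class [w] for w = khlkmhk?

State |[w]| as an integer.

14

0(k) covers ∅
1(h) covers 0:k
2(l) covers 1:h
3(k) covers 1:h
4(m) covers ∅
5(h) covers 2:l, 3:k
6(k) covers 5:h
floor of heap: 0:k, 4:m
completions by unplaced set U, small U first (add the entries for U minus each lowest piece of U):
  |U|=1: {4}:1  {6}:1
  |U|=2: {4,6}:2  {5,6}:1
  |U|=3: {2,5,6}:1  {3,5,6}:1  {4,5,6}:3
  |U|=4: {2,3,5,6}:2  {2,4,5,6}:4  {3,4,5,6}:4
  |U|=5: {1,2,3,5,6}:2  {2,3,4,5,6}:10
  start at 0(k): 12
  start at 4(m): 2
sum over floor = 14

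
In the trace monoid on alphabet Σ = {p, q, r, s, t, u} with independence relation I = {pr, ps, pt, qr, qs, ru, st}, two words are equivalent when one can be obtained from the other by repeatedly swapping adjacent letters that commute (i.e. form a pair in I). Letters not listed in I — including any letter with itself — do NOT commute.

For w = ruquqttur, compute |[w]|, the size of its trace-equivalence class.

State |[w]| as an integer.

10

0(r) covers ∅
1(u) covers ∅
2(q) covers 1:u
3(u) covers 2:q
4(q) covers 3:u
5(t) covers 0:r, 4:q
6(t) covers 5:t
7(u) covers 6:t
8(r) covers 6:t
floor of heap: 0:r, 1:u
completions by unplaced set U, small U first (add the entries for U minus each lowest piece of U):
  |U|=1: {7}:1  {8}:1
  |U|=2: {7,8}:2
  |U|=3: {6,7,8}:2
  |U|=4: {5,6,7,8}:2
  |U|=5: {0,5,6,7,8}:2  {4,5,6,7,8}:2
  |U|=6: {0,4,5,6,7,8}:4  {3,4,5,6,7,8}:2
  |U|=7: {0,3,4,5,6,7,8}:6  {2,3,4,5,6,7,8}:2
  start at 0(r): 2
  start at 1(u): 8
sum over floor = 10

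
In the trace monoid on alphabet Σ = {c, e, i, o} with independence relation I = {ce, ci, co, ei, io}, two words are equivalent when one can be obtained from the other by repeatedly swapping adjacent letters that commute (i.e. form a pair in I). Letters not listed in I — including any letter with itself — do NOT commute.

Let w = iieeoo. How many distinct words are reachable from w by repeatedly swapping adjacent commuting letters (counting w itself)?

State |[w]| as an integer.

#0=i has no predecessor
#1=i depends on [0:i]
#2=e has no predecessor
#3=e depends on [2:e]
#4=o depends on [3:e]
#5=o depends on [4:o]
sources: [0:i, 2:e]
N(rest) = Σ N(rest − s) over sources s of rest; N(one piece) = 1:
  size 1 → [1]=1  [5]=1
  size 2 → [0,1]=1  [1,5]=2  [4,5]=1
  size 3 → [0,1,5]=3  [1,4,5]=3  [3,4,5]=1
  size 4 → [0,1,4,5]=6  [1,3,4,5]=4  [2,3,4,5]=1
  first=0(i) contributes 5
  first=2(e) contributes 10
|[w]| = 15

15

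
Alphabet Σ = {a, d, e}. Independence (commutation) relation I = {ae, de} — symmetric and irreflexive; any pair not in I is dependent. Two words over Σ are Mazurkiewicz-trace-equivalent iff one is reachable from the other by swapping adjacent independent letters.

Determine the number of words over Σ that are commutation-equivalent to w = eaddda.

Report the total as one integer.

#0=e has no predecessor
#1=a has no predecessor
#2=d depends on [1:a]
#3=d depends on [2:d]
#4=d depends on [3:d]
#5=a depends on [4:d]
sources: [0:e, 1:a]
N(rest) = Σ N(rest − s) over sources s of rest; N(one piece) = 1:
  size 1 → [0]=1  [5]=1
  size 2 → [0,5]=2  [4,5]=1
  size 3 → [0,4,5]=3  [3,4,5]=1
  size 4 → [0,3,4,5]=4  [2,3,4,5]=1
  first=0(e) contributes 1
  first=1(a) contributes 5
|[w]| = 6

6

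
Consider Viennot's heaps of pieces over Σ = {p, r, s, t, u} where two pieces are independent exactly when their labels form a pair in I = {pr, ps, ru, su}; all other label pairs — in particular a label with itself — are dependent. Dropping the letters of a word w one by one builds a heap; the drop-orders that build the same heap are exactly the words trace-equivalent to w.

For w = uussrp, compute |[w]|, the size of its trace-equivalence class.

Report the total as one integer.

drop 0:u onto floor
drop 1:u onto {0:u}
drop 2:s onto floor
drop 3:s onto {2:s}
drop 4:r onto {3:s}
drop 5:p onto {1:u}
ground layer = {0:u, 2:s}
drop-orders for the pieces not yet dropped (sum over which currently-grounded one goes next):
  1 to go: {4} 1  {5} 1
  2 to go: {1,5} 1  {3,4} 1  {4,5} 2
  3 to go: {0,1,5} 1  {1,4,5} 3  {2,3,4} 1  {3,4,5} 3
  4 to go: {0,1,4,5} 4  {1,3,4,5} 6  {2,3,4,5} 4
  if 0:u drops first: 10 orders
  if 2:s drops first: 10 orders
heap linearizations: 20

20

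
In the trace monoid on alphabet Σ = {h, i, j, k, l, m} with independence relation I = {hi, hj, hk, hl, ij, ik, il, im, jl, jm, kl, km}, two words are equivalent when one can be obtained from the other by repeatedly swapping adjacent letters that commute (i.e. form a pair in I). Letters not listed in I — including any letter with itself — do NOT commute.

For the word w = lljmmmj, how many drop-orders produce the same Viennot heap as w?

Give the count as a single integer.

21

piece 0:l — minimal
piece 1:l rests on {0:l}
piece 2:j — minimal
piece 3:m rests on {1:l}
piece 4:m rests on {3:m}
piece 5:m rests on {4:m}
piece 6:j rests on {2:j}
minimal pieces: {0:l, 2:j}
ways to finish when only these pieces remain (= sum over removing one remaining piece with nothing left below it):
  1 left: {5}→1  {6}→1
  2 left: {2,6}→1  {4,5}→1  {5,6}→2
  3 left: {2,5,6}→3  {3,4,5}→1  {4,5,6}→3
  4 left: {1,3,4,5}→1  {2,4,5,6}→6  {3,4,5,6}→4
  5 left: {0,1,3,4,5}→1  {1,3,4,5,6}→5  {2,3,4,5,6}→10
  placing 0:l first → 15 extensions
  placing 2:j first → 6 extensions
total linear extensions = 21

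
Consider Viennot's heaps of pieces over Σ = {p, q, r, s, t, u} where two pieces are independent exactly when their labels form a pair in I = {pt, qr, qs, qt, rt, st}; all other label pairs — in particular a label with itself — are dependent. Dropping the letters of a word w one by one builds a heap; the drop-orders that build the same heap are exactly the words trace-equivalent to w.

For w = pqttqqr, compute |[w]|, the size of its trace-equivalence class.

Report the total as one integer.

#0=p has no predecessor
#1=q depends on [0:p]
#2=t has no predecessor
#3=t depends on [2:t]
#4=q depends on [1:q]
#5=q depends on [4:q]
#6=r depends on [0:p]
sources: [0:p, 2:t]
N(rest) = Σ N(rest − s) over sources s of rest; N(one piece) = 1:
  size 1 → [3]=1  [5]=1  [6]=1
  size 2 → [2,3]=1  [3,5]=2  [3,6]=2  [4,5]=1  [5,6]=2
  size 3 → [1,4,5]=1  [2,3,5]=3  [2,3,6]=3  [3,4,5]=3  [3,5,6]=6  [4,5,6]=3
  size 4 → [1,3,4,5]=4  [1,4,5,6]=4  [2,3,4,5]=6  [2,3,5,6]=12  [3,4,5,6]=12
  size 5 → [0,1,4,5,6]=4  [1,2,3,4,5]=10  [1,3,4,5,6]=20  [2,3,4,5,6]=30
  first=0(p) contributes 60
  first=2(t) contributes 24
|[w]| = 84

84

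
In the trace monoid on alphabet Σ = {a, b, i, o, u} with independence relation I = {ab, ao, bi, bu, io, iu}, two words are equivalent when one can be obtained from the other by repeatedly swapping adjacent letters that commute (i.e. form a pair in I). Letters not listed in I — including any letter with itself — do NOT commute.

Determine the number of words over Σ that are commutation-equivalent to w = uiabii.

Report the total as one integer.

#0=u has no predecessor
#1=i has no predecessor
#2=a depends on [0:u, 1:i]
#3=b has no predecessor
#4=i depends on [2:a]
#5=i depends on [4:i]
sources: [0:u, 1:i, 3:b]
N(rest) = Σ N(rest − s) over sources s of rest; N(one piece) = 1:
  size 1 → [3]=1  [5]=1
  size 2 → [3,5]=2  [4,5]=1
  size 3 → [2,4,5]=1  [3,4,5]=3
  size 4 → [0,2,4,5]=1  [1,2,4,5]=1  [2,3,4,5]=4
  first=0(u) contributes 5
  first=1(i) contributes 5
  first=3(b) contributes 2
|[w]| = 12

12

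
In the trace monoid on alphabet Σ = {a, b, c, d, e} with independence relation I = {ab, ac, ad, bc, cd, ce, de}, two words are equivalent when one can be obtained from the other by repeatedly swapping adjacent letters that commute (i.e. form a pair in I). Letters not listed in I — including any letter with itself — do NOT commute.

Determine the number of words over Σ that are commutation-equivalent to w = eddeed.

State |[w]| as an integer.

20

#0=e has no predecessor
#1=d has no predecessor
#2=d depends on [1:d]
#3=e depends on [0:e]
#4=e depends on [3:e]
#5=d depends on [2:d]
sources: [0:e, 1:d]
N(rest) = Σ N(rest − s) over sources s of rest; N(one piece) = 1:
  size 1 → [4]=1  [5]=1
  size 2 → [2,5]=1  [3,4]=1  [4,5]=2
  size 3 → [0,3,4]=1  [1,2,5]=1  [2,4,5]=3  [3,4,5]=3
  size 4 → [0,3,4,5]=4  [1,2,4,5]=4  [2,3,4,5]=6
  first=0(e) contributes 10
  first=1(d) contributes 10
|[w]| = 20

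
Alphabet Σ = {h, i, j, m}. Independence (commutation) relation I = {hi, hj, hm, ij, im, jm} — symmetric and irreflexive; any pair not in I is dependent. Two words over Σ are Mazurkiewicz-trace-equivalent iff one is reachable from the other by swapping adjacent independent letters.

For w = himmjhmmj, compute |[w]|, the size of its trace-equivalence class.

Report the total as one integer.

drop 0:h onto floor
drop 1:i onto floor
drop 2:m onto floor
drop 3:m onto {2:m}
drop 4:j onto floor
drop 5:h onto {0:h}
drop 6:m onto {3:m}
drop 7:m onto {6:m}
drop 8:j onto {4:j}
ground layer = {0:h, 1:i, 2:m, 4:j}
drop-orders for the pieces not yet dropped (sum over which currently-grounded one goes next):
  1 to go: {1} 1  {5} 1  {7} 1  {8} 1
  2 to go: {0,5} 1  {1,5} 2  {1,7} 2  {1,8} 2  {4,8} 1  {5,7} 2  {5,8} 2  {6,7} 1  {7,8} 2
  3 to go: {0,1,5} 3  {0,5,7} 3  {0,5,8} 3  {1,4,8} 3  {1,5,7} 6  {1,5,8} 6  {1,6,7} 3  {1,7,8} 6  {3,6,7} 1  {4,5,8} 3  {4,7,8} 3  {5,6,7} 3  {5,7,8} 6  {6,7,8} 3
  4 to go: {0,1,5,7} 12  {0,1,5,8} 12  {0,4,5,8} 6  {0,5,6,7} 6  {0,5,7,8} 12  {1,3,6,7} 4  {1,4,5,8} 12  {1,4,7,8} 12  {1,5,6,7} 12  {1,5,7,8} 24  {1,6,7,8} 12  {2,3,6,7} 1  {3,5,6,7} 4  {3,6,7,8} 4  {4,5,7,8} 12  {4,6,7,8} 6  {5,6,7,8} 12
  5 to go: {0,1,4,5,8} 30  {0,1,5,6,7} 30  {0,1,5,7,8} 60  {0,3,5,6,7} 10  {0,4,5,7,8} 30  {0,5,6,7,8} 30  {1,2,3,6,7} 5  {1,3,5,6,7} 20  {1,3,6,7,8} 20  {1,4,5,7,8} 60  {1,4,6,7,8} 30  {1,5,6,7,8} 60  {2,3,5,6,7} 5  {2,3,6,7,8} 5  {3,4,6,7,8} 10  {3,5,6,7,8} 20  {4,5,6,7,8} 30
  6 to go: {0,1,3,5,6,7} 60  {0,1,4,5,7,8} 180  {0,1,5,6,7,8} 180  {0,2,3,5,6,7} 15  {0,3,5,6,7,8} 60  {0,4,5,6,7,8} 90  {1,2,3,5,6,7} 30  {1,2,3,6,7,8} 30  {1,3,4,6,7,8} 60  {1,3,5,6,7,8} 120  {1,4,5,6,7,8} 180  {2,3,4,6,7,8} 15  {2,3,5,6,7,8} 30  {3,4,5,6,7,8} 60
  7 to go: {0,1,2,3,5,6,7} 105  {0,1,3,5,6,7,8} 420  {0,1,4,5,6,7,8} 630  {0,2,3,5,6,7,8} 105  {0,3,4,5,6,7,8} 210  {1,2,3,4,6,7,8} 105  {1,2,3,5,6,7,8} 210  {1,3,4,5,6,7,8} 420  {2,3,4,5,6,7,8} 105
  if 0:h drops first: 840 orders
  if 1:i drops first: 420 orders
  if 2:m drops first: 1680 orders
  if 4:j drops first: 840 orders
heap linearizations: 3780

3780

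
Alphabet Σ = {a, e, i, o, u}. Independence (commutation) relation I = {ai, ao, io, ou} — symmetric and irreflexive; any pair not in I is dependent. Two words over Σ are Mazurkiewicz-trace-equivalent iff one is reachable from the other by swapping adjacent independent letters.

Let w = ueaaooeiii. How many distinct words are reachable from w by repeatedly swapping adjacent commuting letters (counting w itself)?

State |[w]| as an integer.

6

drop 0:u onto floor
drop 1:e onto {0:u}
drop 2:a onto {1:e}
drop 3:a onto {2:a}
drop 4:o onto {1:e}
drop 5:o onto {4:o}
drop 6:e onto {3:a, 5:o}
drop 7:i onto {6:e}
drop 8:i onto {7:i}
drop 9:i onto {8:i}
ground layer = {0:u}
drop-orders for the pieces not yet dropped (sum over which currently-grounded one goes next):
  1 to go: {9} 1
  2 to go: {8,9} 1
  3 to go: {7,8,9} 1
  4 to go: {6,7,8,9} 1
  5 to go: {3,6,7,8,9} 1  {5,6,7,8,9} 1
  6 to go: {2,3,6,7,8,9} 1  {3,5,6,7,8,9} 2  {4,5,6,7,8,9} 1
  7 to go: {2,3,5,6,7,8,9} 3  {3,4,5,6,7,8,9} 3
  8 to go: {2,3,4,5,6,7,8,9} 6
  if 0:u drops first: 6 orders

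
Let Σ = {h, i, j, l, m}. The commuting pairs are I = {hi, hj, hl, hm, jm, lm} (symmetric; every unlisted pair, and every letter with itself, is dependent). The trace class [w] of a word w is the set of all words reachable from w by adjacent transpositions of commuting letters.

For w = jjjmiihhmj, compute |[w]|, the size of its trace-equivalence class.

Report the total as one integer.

360

piece 0:j — minimal
piece 1:j rests on {0:j}
piece 2:j rests on {1:j}
piece 3:m — minimal
piece 4:i rests on {2:j, 3:m}
piece 5:i rests on {4:i}
piece 6:h — minimal
piece 7:h rests on {6:h}
piece 8:m rests on {5:i}
piece 9:j rests on {5:i}
minimal pieces: {0:j, 3:m, 6:h}
ways to finish when only these pieces remain (= sum over removing one remaining piece with nothing left below it):
  1 left: {7}→1  {8}→1  {9}→1
  2 left: {6,7}→1  {7,8}→2  {7,9}→2  {8,9}→2
  3 left: {5,8,9}→2  {6,7,8}→3  {6,7,9}→3  {7,8,9}→6
  4 left: {4,5,8,9}→2  {5,7,8,9}→8  {6,7,8,9}→12
  5 left: {2,4,5,8,9}→2  {3,4,5,8,9}→2  {4,5,7,8,9}→10  {5,6,7,8,9}→20
  6 left: {1,2,4,5,8,9}→2  {2,3,4,5,8,9}→4  {2,4,5,7,8,9}→12  {3,4,5,7,8,9}→12  {4,5,6,7,8,9}→30
  7 left: {0,1,2,4,5,8,9}→2  {1,2,3,4,5,8,9}→6  {1,2,4,5,7,8,9}→14  {2,3,4,5,7,8,9}→28  {2,4,5,6,7,8,9}→42  {3,4,5,6,7,8,9}→42
  8 left: {0,1,2,3,4,5,8,9}→8  {0,1,2,4,5,7,8,9}→16  {1,2,3,4,5,7,8,9}→48  {1,2,4,5,6,7,8,9}→56  {2,3,4,5,6,7,8,9}→112
  placing 0:j first → 216 extensions
  placing 3:m first → 72 extensions
  placing 6:h first → 72 extensions
total linear extensions = 360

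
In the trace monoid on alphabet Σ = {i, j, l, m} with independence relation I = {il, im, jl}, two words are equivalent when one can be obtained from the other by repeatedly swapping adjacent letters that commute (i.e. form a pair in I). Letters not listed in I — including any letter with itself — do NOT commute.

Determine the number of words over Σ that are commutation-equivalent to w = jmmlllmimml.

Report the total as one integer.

drop 0:j onto floor
drop 1:m onto {0:j}
drop 2:m onto {1:m}
drop 3:l onto {2:m}
drop 4:l onto {3:l}
drop 5:l onto {4:l}
drop 6:m onto {5:l}
drop 7:i onto {0:j}
drop 8:m onto {6:m}
drop 9:m onto {8:m}
drop 10:l onto {9:m}
ground layer = {0:j}
drop-orders for the pieces not yet dropped (sum over which currently-grounded one goes next):
  1 to go: {7} 1  {10} 1
  2 to go: {7,10} 2  {9,10} 1
  3 to go: {7,9,10} 3  {8,9,10} 1
  4 to go: {6,8,9,10} 1  {7,8,9,10} 4
  5 to go: {5,6,8,9,10} 1  {6,7,8,9,10} 5
  6 to go: {4,5,6,8,9,10} 1  {5,6,7,8,9,10} 6
  7 to go: {3,4,5,6,8,9,10} 1  {4,5,6,7,8,9,10} 7
  8 to go: {2,3,4,5,6,8,9,10} 1  {3,4,5,6,7,8,9,10} 8
  9 to go: {1,2,3,4,5,6,8,9,10} 1  {2,3,4,5,6,7,8,9,10} 9
  if 0:j drops first: 10 orders

10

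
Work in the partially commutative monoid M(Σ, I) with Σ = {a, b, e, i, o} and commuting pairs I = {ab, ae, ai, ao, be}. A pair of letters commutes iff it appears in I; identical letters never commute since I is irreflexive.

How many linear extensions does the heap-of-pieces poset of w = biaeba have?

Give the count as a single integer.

30

drop 0:b onto floor
drop 1:i onto {0:b}
drop 2:a onto floor
drop 3:e onto {1:i}
drop 4:b onto {1:i}
drop 5:a onto {2:a}
ground layer = {0:b, 2:a}
drop-orders for the pieces not yet dropped (sum over which currently-grounded one goes next):
  1 to go: {3} 1  {4} 1  {5} 1
  2 to go: {2,5} 1  {3,4} 2  {3,5} 2  {4,5} 2
  3 to go: {1,3,4} 2  {2,3,5} 3  {2,4,5} 3  {3,4,5} 6
  4 to go: {0,1,3,4} 2  {1,3,4,5} 8  {2,3,4,5} 12
  if 0:b drops first: 20 orders
  if 2:a drops first: 10 orders
heap linearizations: 30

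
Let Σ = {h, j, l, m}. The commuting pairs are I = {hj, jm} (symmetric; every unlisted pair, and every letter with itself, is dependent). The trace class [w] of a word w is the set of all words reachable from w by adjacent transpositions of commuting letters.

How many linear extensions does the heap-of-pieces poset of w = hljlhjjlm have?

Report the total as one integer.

3

piece 0:h — minimal
piece 1:l rests on {0:h}
piece 2:j rests on {1:l}
piece 3:l rests on {2:j}
piece 4:h rests on {3:l}
piece 5:j rests on {3:l}
piece 6:j rests on {5:j}
piece 7:l rests on {4:h, 6:j}
piece 8:m rests on {7:l}
minimal pieces: {0:h}
ways to finish when only these pieces remain (= sum over removing one remaining piece with nothing left below it):
  1 left: {8}→1
  2 left: {7,8}→1
  3 left: {4,7,8}→1  {6,7,8}→1
  4 left: {4,6,7,8}→2  {5,6,7,8}→1
  5 left: {4,5,6,7,8}→3
  6 left: {3,4,5,6,7,8}→3
  7 left: {2,3,4,5,6,7,8}→3
  placing 0:h first → 3 extensions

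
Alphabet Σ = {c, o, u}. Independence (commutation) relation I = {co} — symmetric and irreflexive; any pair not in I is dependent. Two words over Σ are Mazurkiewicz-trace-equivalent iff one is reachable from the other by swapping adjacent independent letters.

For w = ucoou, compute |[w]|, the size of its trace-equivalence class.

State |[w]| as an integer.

3

piece 0:u — minimal
piece 1:c rests on {0:u}
piece 2:o rests on {0:u}
piece 3:o rests on {2:o}
piece 4:u rests on {1:c, 3:o}
minimal pieces: {0:u}
ways to finish when only these pieces remain (= sum over removing one remaining piece with nothing left below it):
  1 left: {4}→1
  2 left: {1,4}→1  {3,4}→1
  3 left: {1,3,4}→2  {2,3,4}→1
  placing 0:u first → 3 extensions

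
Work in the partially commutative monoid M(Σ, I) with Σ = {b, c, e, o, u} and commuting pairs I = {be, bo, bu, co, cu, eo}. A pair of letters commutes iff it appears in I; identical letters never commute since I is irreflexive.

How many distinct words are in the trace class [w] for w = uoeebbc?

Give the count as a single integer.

55

piece 0:u — minimal
piece 1:o rests on {0:u}
piece 2:e rests on {0:u}
piece 3:e rests on {2:e}
piece 4:b — minimal
piece 5:b rests on {4:b}
piece 6:c rests on {3:e, 5:b}
minimal pieces: {0:u, 4:b}
ways to finish when only these pieces remain (= sum over removing one remaining piece with nothing left below it):
  1 left: {1}→1  {6}→1
  2 left: {1,6}→2  {3,6}→1  {5,6}→1
  3 left: {1,3,6}→3  {1,5,6}→3  {2,3,6}→1  {3,5,6}→2  {4,5,6}→1
  4 left: {1,2,3,6}→4  {1,3,5,6}→8  {1,4,5,6}→4  {2,3,5,6}→3  {3,4,5,6}→3
  5 left: {0,1,2,3,6}→4  {1,2,3,5,6}→15  {1,3,4,5,6}→15  {2,3,4,5,6}→6
  placing 0:u first → 36 extensions
  placing 4:b first → 19 extensions
total linear extensions = 55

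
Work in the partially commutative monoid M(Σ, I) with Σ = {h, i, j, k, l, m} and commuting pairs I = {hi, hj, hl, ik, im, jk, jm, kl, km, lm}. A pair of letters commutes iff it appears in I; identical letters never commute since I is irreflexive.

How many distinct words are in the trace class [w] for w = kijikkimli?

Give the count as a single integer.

840

piece 0:k — minimal
piece 1:i — minimal
piece 2:j rests on {1:i}
piece 3:i rests on {2:j}
piece 4:k rests on {0:k}
piece 5:k rests on {4:k}
piece 6:i rests on {3:i}
piece 7:m — minimal
piece 8:l rests on {6:i}
piece 9:i rests on {8:l}
minimal pieces: {0:k, 1:i, 7:m}
ways to finish when only these pieces remain (= sum over removing one remaining piece with nothing left below it):
  1 left: {5}→1  {7}→1  {9}→1
  2 left: {4,5}→1  {5,7}→2  {5,9}→2  {7,9}→2  {8,9}→1
  3 left: {0,4,5}→1  {4,5,7}→3  {4,5,9}→3  {5,7,9}→6  {5,8,9}→3  {6,8,9}→1  {7,8,9}→3
  4 left: {0,4,5,7}→4  {0,4,5,9}→4  {3,6,8,9}→1  {4,5,7,9}→12  {4,5,8,9}→6  {5,6,8,9}→4  {5,7,8,9}→12  {6,7,8,9}→4
  5 left: {0,4,5,7,9}→20  {0,4,5,8,9}→10  {2,3,6,8,9}→1  {3,5,6,8,9}→5  {3,6,7,8,9}→5  {4,5,6,8,9}→10  {4,5,7,8,9}→30  {5,6,7,8,9}→20
  6 left: {0,4,5,6,8,9}→20  {0,4,5,7,8,9}→60  {1,2,3,6,8,9}→1  {2,3,5,6,8,9}→6  {2,3,6,7,8,9}→6  {3,4,5,6,8,9}→15  {3,5,6,7,8,9}→30  {4,5,6,7,8,9}→60
  7 left: {0,3,4,5,6,8,9}→35  {0,4,5,6,7,8,9}→140  {1,2,3,5,6,8,9}→7  {1,2,3,6,7,8,9}→7  {2,3,4,5,6,8,9}→21  {2,3,5,6,7,8,9}→42  {3,4,5,6,7,8,9}→105
  8 left: {0,2,3,4,5,6,8,9}→56  {0,3,4,5,6,7,8,9}→280  {1,2,3,4,5,6,8,9}→28  {1,2,3,5,6,7,8,9}→56  {2,3,4,5,6,7,8,9}→168
  placing 0:k first → 252 extensions
  placing 1:i first → 504 extensions
  placing 7:m first → 84 extensions
total linear extensions = 840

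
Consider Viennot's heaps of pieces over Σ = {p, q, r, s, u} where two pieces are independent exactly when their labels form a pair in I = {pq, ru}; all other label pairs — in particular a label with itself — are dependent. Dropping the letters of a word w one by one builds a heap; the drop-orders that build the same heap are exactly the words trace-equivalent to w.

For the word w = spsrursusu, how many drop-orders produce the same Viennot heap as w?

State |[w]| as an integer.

3

drop 0:s onto floor
drop 1:p onto {0:s}
drop 2:s onto {1:p}
drop 3:r onto {2:s}
drop 4:u onto {2:s}
drop 5:r onto {3:r}
drop 6:s onto {4:u, 5:r}
drop 7:u onto {6:s}
drop 8:s onto {7:u}
drop 9:u onto {8:s}
ground layer = {0:s}
drop-orders for the pieces not yet dropped (sum over which currently-grounded one goes next):
  1 to go: {9} 1
  2 to go: {8,9} 1
  3 to go: {7,8,9} 1
  4 to go: {6,7,8,9} 1
  5 to go: {4,6,7,8,9} 1  {5,6,7,8,9} 1
  6 to go: {3,5,6,7,8,9} 1  {4,5,6,7,8,9} 2
  7 to go: {3,4,5,6,7,8,9} 3
  8 to go: {2,3,4,5,6,7,8,9} 3
  if 0:s drops first: 3 orders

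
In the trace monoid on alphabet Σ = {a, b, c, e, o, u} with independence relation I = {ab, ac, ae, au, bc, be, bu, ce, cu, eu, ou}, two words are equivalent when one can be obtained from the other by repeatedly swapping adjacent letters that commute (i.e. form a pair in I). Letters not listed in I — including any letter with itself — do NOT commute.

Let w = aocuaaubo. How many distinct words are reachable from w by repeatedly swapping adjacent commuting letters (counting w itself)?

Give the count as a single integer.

piece 0:a — minimal
piece 1:o rests on {0:a}
piece 2:c rests on {1:o}
piece 3:u — minimal
piece 4:a rests on {1:o}
piece 5:a rests on {4:a}
piece 6:u rests on {3:u}
piece 7:b rests on {1:o}
piece 8:o rests on {2:c, 5:a, 7:b}
minimal pieces: {0:a, 3:u}
ways to finish when only these pieces remain (= sum over removing one remaining piece with nothing left below it):
  1 left: {6}→1  {8}→1
  2 left: {2,8}→1  {3,6}→1  {5,8}→1  {6,8}→2  {7,8}→1
  3 left: {2,5,8}→2  {2,6,8}→3  {2,7,8}→2  {3,6,8}→3  {4,5,8}→1  {5,6,8}→3  {5,7,8}→2  {6,7,8}→3
  4 left: {2,3,6,8}→6  {2,4,5,8}→3  {2,5,6,8}→8  {2,5,7,8}→6  {2,6,7,8}→8  {3,5,6,8}→6  {3,6,7,8}→6  {4,5,6,8}→4  {4,5,7,8}→3  {5,6,7,8}→8
  5 left: {2,3,5,6,8}→20  {2,3,6,7,8}→20  {2,4,5,6,8}→15  {2,4,5,7,8}→12  {2,5,6,7,8}→30  {3,4,5,6,8}→10  {3,5,6,7,8}→20  {4,5,6,7,8}→15
  6 left: {1,2,4,5,7,8}→12  {2,3,4,5,6,8}→45  {2,3,5,6,7,8}→90  {2,4,5,6,7,8}→72  {3,4,5,6,7,8}→45
  7 left: {0,1,2,4,5,7,8}→12  {1,2,4,5,6,7,8}→84  {2,3,4,5,6,7,8}→252
  placing 0:a first → 336 extensions
  placing 3:u first → 96 extensions
total linear extensions = 432

432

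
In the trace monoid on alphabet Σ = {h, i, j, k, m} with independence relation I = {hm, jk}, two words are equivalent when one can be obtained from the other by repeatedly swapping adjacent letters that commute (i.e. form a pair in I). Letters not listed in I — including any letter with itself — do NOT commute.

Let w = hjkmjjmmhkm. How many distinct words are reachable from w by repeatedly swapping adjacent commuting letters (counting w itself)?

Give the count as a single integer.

6

#0=h has no predecessor
#1=j depends on [0:h]
#2=k depends on [0:h]
#3=m depends on [1:j, 2:k]
#4=j depends on [3:m]
#5=j depends on [4:j]
#6=m depends on [5:j]
#7=m depends on [6:m]
#8=h depends on [5:j]
#9=k depends on [7:m, 8:h]
#10=m depends on [9:k]
sources: [0:h]
N(rest) = Σ N(rest − s) over sources s of rest; N(one piece) = 1:
  size 1 → [10]=1
  size 2 → [9,10]=1
  size 3 → [7,9,10]=1  [8,9,10]=1
  size 4 → [6,7,9,10]=1  [7,8,9,10]=2
  size 5 → [6,7,8,9,10]=3
  size 6 → [5,6,7,8,9,10]=3
  size 7 → [4,5,6,7,8,9,10]=3
  size 8 → [3,4,5,6,7,8,9,10]=3
  size 9 → [1,3,4,5,6,7,8,9,10]=3  [2,3,4,5,6,7,8,9,10]=3
  first=0(h) contributes 6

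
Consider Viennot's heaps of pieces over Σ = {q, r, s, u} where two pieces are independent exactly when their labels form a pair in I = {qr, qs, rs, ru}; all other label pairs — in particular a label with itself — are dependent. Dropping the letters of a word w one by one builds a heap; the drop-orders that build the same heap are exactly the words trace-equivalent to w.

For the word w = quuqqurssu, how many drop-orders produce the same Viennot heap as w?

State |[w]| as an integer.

10

#0=q has no predecessor
#1=u depends on [0:q]
#2=u depends on [1:u]
#3=q depends on [2:u]
#4=q depends on [3:q]
#5=u depends on [4:q]
#6=r has no predecessor
#7=s depends on [5:u]
#8=s depends on [7:s]
#9=u depends on [8:s]
sources: [0:q, 6:r]
N(rest) = Σ N(rest − s) over sources s of rest; N(one piece) = 1:
  size 1 → [6]=1  [9]=1
  size 2 → [6,9]=2  [8,9]=1
  size 3 → [6,8,9]=3  [7,8,9]=1
  size 4 → [5,7,8,9]=1  [6,7,8,9]=4
  size 5 → [4,5,7,8,9]=1  [5,6,7,8,9]=5
  size 6 → [3,4,5,7,8,9]=1  [4,5,6,7,8,9]=6
  size 7 → [2,3,4,5,7,8,9]=1  [3,4,5,6,7,8,9]=7
  size 8 → [1,2,3,4,5,7,8,9]=1  [2,3,4,5,6,7,8,9]=8
  first=0(q) contributes 9
  first=6(r) contributes 1
|[w]| = 10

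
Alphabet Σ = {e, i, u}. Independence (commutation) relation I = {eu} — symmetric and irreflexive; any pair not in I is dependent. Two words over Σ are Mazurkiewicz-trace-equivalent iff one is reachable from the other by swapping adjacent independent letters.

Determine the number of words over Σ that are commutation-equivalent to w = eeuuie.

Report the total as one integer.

6

piece 0:e — minimal
piece 1:e rests on {0:e}
piece 2:u — minimal
piece 3:u rests on {2:u}
piece 4:i rests on {1:e, 3:u}
piece 5:e rests on {4:i}
minimal pieces: {0:e, 2:u}
ways to finish when only these pieces remain (= sum over removing one remaining piece with nothing left below it):
  1 left: {5}→1
  2 left: {4,5}→1
  3 left: {1,4,5}→1  {3,4,5}→1
  4 left: {0,1,4,5}→1  {1,3,4,5}→2  {2,3,4,5}→1
  placing 0:e first → 3 extensions
  placing 2:u first → 3 extensions
total linear extensions = 6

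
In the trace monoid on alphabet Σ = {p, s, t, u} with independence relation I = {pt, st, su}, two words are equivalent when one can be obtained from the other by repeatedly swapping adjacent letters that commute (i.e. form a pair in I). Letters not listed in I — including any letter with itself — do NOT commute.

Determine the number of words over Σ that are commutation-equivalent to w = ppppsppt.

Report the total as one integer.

piece 0:p — minimal
piece 1:p rests on {0:p}
piece 2:p rests on {1:p}
piece 3:p rests on {2:p}
piece 4:s rests on {3:p}
piece 5:p rests on {4:s}
piece 6:p rests on {5:p}
piece 7:t — minimal
minimal pieces: {0:p, 7:t}
ways to finish when only these pieces remain (= sum over removing one remaining piece with nothing left below it):
  1 left: {6}→1  {7}→1
  2 left: {5,6}→1  {6,7}→2
  3 left: {4,5,6}→1  {5,6,7}→3
  4 left: {3,4,5,6}→1  {4,5,6,7}→4
  5 left: {2,3,4,5,6}→1  {3,4,5,6,7}→5
  6 left: {1,2,3,4,5,6}→1  {2,3,4,5,6,7}→6
  placing 0:p first → 7 extensions
  placing 7:t first → 1 extensions
total linear extensions = 8

8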